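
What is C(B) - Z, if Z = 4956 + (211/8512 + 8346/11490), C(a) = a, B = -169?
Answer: -83552204257/16300480 ≈ -5125.8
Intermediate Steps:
Z = 80797423137/16300480 (Z = 4956 + (211*(1/8512) + 8346*(1/11490)) = 4956 + (211/8512 + 1391/1915) = 4956 + 12244257/16300480 = 80797423137/16300480 ≈ 4956.8)
C(B) - Z = -169 - 1*80797423137/16300480 = -169 - 80797423137/16300480 = -83552204257/16300480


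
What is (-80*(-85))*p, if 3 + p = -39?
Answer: -285600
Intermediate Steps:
p = -42 (p = -3 - 39 = -42)
(-80*(-85))*p = -80*(-85)*(-42) = 6800*(-42) = -285600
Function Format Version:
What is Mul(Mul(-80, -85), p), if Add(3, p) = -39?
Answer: -285600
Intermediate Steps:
p = -42 (p = Add(-3, -39) = -42)
Mul(Mul(-80, -85), p) = Mul(Mul(-80, -85), -42) = Mul(6800, -42) = -285600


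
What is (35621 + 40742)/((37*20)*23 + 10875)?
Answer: 10909/3985 ≈ 2.7375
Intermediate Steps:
(35621 + 40742)/((37*20)*23 + 10875) = 76363/(740*23 + 10875) = 76363/(17020 + 10875) = 76363/27895 = 76363*(1/27895) = 10909/3985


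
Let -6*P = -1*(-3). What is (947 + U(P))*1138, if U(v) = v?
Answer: 1077117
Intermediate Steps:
P = -½ (P = -(-1)*(-3)/6 = -⅙*3 = -½ ≈ -0.50000)
(947 + U(P))*1138 = (947 - ½)*1138 = (1893/2)*1138 = 1077117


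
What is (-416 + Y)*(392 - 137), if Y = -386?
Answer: -204510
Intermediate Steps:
(-416 + Y)*(392 - 137) = (-416 - 386)*(392 - 137) = -802*255 = -204510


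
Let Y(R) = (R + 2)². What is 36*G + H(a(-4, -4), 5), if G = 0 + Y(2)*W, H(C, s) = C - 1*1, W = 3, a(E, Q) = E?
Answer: 1723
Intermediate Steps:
Y(R) = (2 + R)²
H(C, s) = -1 + C (H(C, s) = C - 1 = -1 + C)
G = 48 (G = 0 + (2 + 2)²*3 = 0 + 4²*3 = 0 + 16*3 = 0 + 48 = 48)
36*G + H(a(-4, -4), 5) = 36*48 + (-1 - 4) = 1728 - 5 = 1723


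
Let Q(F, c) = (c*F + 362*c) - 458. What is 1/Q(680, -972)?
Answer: -1/1013282 ≈ -9.8689e-7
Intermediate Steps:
Q(F, c) = -458 + 362*c + F*c (Q(F, c) = (F*c + 362*c) - 458 = (362*c + F*c) - 458 = -458 + 362*c + F*c)
1/Q(680, -972) = 1/(-458 + 362*(-972) + 680*(-972)) = 1/(-458 - 351864 - 660960) = 1/(-1013282) = -1/1013282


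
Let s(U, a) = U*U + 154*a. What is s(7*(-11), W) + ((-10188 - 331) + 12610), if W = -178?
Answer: -19392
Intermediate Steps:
s(U, a) = U² + 154*a
s(7*(-11), W) + ((-10188 - 331) + 12610) = ((7*(-11))² + 154*(-178)) + ((-10188 - 331) + 12610) = ((-77)² - 27412) + (-10519 + 12610) = (5929 - 27412) + 2091 = -21483 + 2091 = -19392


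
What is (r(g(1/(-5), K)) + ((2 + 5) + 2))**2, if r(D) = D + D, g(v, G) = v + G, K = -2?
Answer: 529/25 ≈ 21.160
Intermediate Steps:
g(v, G) = G + v
r(D) = 2*D
(r(g(1/(-5), K)) + ((2 + 5) + 2))**2 = (2*(-2 + 1/(-5)) + ((2 + 5) + 2))**2 = (2*(-2 + 1*(-1/5)) + (7 + 2))**2 = (2*(-2 - 1/5) + 9)**2 = (2*(-11/5) + 9)**2 = (-22/5 + 9)**2 = (23/5)**2 = 529/25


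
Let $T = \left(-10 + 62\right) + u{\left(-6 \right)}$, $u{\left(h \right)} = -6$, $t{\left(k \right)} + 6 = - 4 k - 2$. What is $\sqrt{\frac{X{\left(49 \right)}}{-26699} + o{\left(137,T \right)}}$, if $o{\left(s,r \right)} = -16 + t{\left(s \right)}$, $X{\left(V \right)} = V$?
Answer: $\frac{i \sqrt{407743844023}}{26699} \approx 23.917 i$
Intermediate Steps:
$t{\left(k \right)} = -8 - 4 k$ ($t{\left(k \right)} = -6 - \left(2 + 4 k\right) = -8 - 4 k$)
$T = 46$ ($T = \left(-10 + 62\right) - 6 = 52 - 6 = 46$)
$o{\left(s,r \right)} = -24 - 4 s$ ($o{\left(s,r \right)} = -16 - \left(8 + 4 s\right) = -24 - 4 s$)
$\sqrt{\frac{X{\left(49 \right)}}{-26699} + o{\left(137,T \right)}} = \sqrt{\frac{49}{-26699} - 572} = \sqrt{49 \left(- \frac{1}{26699}\right) - 572} = \sqrt{- \frac{49}{26699} - 572} = \sqrt{- \frac{15271877}{26699}} = \frac{i \sqrt{407743844023}}{26699}$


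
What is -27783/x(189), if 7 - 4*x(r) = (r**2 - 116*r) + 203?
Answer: 15876/1999 ≈ 7.9420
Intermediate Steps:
x(r) = -49 + 29*r - r**2/4 (x(r) = 7/4 - ((r**2 - 116*r) + 203)/4 = 7/4 - (203 + r**2 - 116*r)/4 = 7/4 + (-203/4 + 29*r - r**2/4) = -49 + 29*r - r**2/4)
-27783/x(189) = -27783/(-49 + 29*189 - 1/4*189**2) = -27783/(-49 + 5481 - 1/4*35721) = -27783/(-49 + 5481 - 35721/4) = -27783/(-13993/4) = -27783*(-4/13993) = 15876/1999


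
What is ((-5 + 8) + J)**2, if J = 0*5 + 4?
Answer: 49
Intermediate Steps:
J = 4 (J = 0 + 4 = 4)
((-5 + 8) + J)**2 = ((-5 + 8) + 4)**2 = (3 + 4)**2 = 7**2 = 49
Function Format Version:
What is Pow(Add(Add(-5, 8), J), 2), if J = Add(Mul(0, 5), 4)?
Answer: 49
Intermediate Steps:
J = 4 (J = Add(0, 4) = 4)
Pow(Add(Add(-5, 8), J), 2) = Pow(Add(Add(-5, 8), 4), 2) = Pow(Add(3, 4), 2) = Pow(7, 2) = 49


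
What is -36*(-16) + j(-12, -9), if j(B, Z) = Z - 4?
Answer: 563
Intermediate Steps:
j(B, Z) = -4 + Z
-36*(-16) + j(-12, -9) = -36*(-16) + (-4 - 9) = 576 - 13 = 563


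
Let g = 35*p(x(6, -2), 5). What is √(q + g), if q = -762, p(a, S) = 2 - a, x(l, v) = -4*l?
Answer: 2*√37 ≈ 12.166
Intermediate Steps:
g = 910 (g = 35*(2 - (-4)*6) = 35*(2 - 1*(-24)) = 35*(2 + 24) = 35*26 = 910)
√(q + g) = √(-762 + 910) = √148 = 2*√37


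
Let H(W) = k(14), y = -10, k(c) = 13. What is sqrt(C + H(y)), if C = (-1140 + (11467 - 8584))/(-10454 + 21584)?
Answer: sqrt(3695690)/530 ≈ 3.6272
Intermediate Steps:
H(W) = 13
C = 83/530 (C = (-1140 + 2883)/11130 = 1743*(1/11130) = 83/530 ≈ 0.15660)
sqrt(C + H(y)) = sqrt(83/530 + 13) = sqrt(6973/530) = sqrt(3695690)/530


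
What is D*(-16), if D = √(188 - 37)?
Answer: -16*√151 ≈ -196.61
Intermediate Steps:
D = √151 ≈ 12.288
D*(-16) = √151*(-16) = -16*√151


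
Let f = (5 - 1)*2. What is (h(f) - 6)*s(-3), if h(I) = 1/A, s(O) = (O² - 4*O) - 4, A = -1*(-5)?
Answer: -493/5 ≈ -98.600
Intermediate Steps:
A = 5
f = 8 (f = 4*2 = 8)
s(O) = -4 + O² - 4*O
h(I) = ⅕ (h(I) = 1/5 = ⅕)
(h(f) - 6)*s(-3) = (⅕ - 6)*(-4 + (-3)² - 4*(-3)) = -29*(-4 + 9 + 12)/5 = -29/5*17 = -493/5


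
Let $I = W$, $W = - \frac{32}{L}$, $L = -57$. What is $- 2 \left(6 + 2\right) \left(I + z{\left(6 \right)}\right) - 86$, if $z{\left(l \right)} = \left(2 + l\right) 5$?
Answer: $- \frac{41894}{57} \approx -734.98$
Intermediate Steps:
$W = \frac{32}{57}$ ($W = - \frac{32}{-57} = \left(-32\right) \left(- \frac{1}{57}\right) = \frac{32}{57} \approx 0.5614$)
$z{\left(l \right)} = 10 + 5 l$
$I = \frac{32}{57} \approx 0.5614$
$- 2 \left(6 + 2\right) \left(I + z{\left(6 \right)}\right) - 86 = - 2 \left(6 + 2\right) \left(\frac{32}{57} + \left(10 + 5 \cdot 6\right)\right) - 86 = \left(-2\right) 8 \left(\frac{32}{57} + \left(10 + 30\right)\right) - 86 = - 16 \left(\frac{32}{57} + 40\right) - 86 = \left(-16\right) \frac{2312}{57} - 86 = - \frac{36992}{57} - 86 = - \frac{41894}{57}$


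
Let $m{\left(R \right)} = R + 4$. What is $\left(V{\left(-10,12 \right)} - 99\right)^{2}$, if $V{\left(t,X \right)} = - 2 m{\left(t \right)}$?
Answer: $7569$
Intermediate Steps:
$m{\left(R \right)} = 4 + R$
$V{\left(t,X \right)} = -8 - 2 t$ ($V{\left(t,X \right)} = - 2 \left(4 + t\right) = -8 - 2 t$)
$\left(V{\left(-10,12 \right)} - 99\right)^{2} = \left(\left(-8 - -20\right) - 99\right)^{2} = \left(\left(-8 + 20\right) - 99\right)^{2} = \left(12 - 99\right)^{2} = \left(-87\right)^{2} = 7569$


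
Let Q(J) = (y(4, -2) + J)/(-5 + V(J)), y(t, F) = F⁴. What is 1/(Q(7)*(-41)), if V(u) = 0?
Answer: 5/943 ≈ 0.0053022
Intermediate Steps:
Q(J) = -16/5 - J/5 (Q(J) = ((-2)⁴ + J)/(-5 + 0) = (16 + J)/(-5) = (16 + J)*(-⅕) = -16/5 - J/5)
1/(Q(7)*(-41)) = 1/((-16/5 - ⅕*7)*(-41)) = 1/((-16/5 - 7/5)*(-41)) = 1/(-23/5*(-41)) = 1/(943/5) = 5/943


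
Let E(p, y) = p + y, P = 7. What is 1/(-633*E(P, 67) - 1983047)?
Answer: -1/2029889 ≈ -4.9264e-7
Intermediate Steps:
1/(-633*E(P, 67) - 1983047) = 1/(-633*(7 + 67) - 1983047) = 1/(-633*74 - 1983047) = 1/(-46842 - 1983047) = 1/(-2029889) = -1/2029889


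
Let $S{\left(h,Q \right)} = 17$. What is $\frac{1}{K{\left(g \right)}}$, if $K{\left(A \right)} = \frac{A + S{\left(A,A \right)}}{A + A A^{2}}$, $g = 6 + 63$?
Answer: $\frac{164289}{43} \approx 3820.7$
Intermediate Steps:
$g = 69$
$K{\left(A \right)} = \frac{17 + A}{A + A^{3}}$ ($K{\left(A \right)} = \frac{A + 17}{A + A A^{2}} = \frac{17 + A}{A + A^{3}}$)
$\frac{1}{K{\left(g \right)}} = \frac{1}{\frac{1}{69 + 69^{3}} \left(17 + 69\right)} = \frac{1}{\frac{1}{69 + 328509} \cdot 86} = \frac{1}{\frac{1}{328578} \cdot 86} = \frac{1}{\frac{43}{164289}} = \frac{164289}{43}$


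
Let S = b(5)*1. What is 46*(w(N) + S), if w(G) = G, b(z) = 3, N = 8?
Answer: 506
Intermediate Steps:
S = 3 (S = 3*1 = 3)
46*(w(N) + S) = 46*(8 + 3) = 46*11 = 506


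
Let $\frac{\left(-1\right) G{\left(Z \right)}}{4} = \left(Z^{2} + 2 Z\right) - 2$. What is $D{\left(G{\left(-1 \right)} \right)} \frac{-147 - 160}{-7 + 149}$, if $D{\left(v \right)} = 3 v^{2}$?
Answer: $- \frac{66312}{71} \approx -933.97$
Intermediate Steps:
$G{\left(Z \right)} = 8 - 8 Z - 4 Z^{2}$ ($G{\left(Z \right)} = - 4 \left(\left(Z^{2} + 2 Z\right) - 2\right) = - 4 \left(-2 + Z^{2} + 2 Z\right) = 8 - 8 Z - 4 Z^{2}$)
$D{\left(G{\left(-1 \right)} \right)} \frac{-147 - 160}{-7 + 149} = 3 \left(8 - -8 - 4 \left(-1\right)^{2}\right)^{2} \frac{-147 - 160}{-7 + 149} = 3 \left(8 + 8 - 4\right)^{2} \left(- \frac{307}{142}\right) = 3 \left(8 + 8 - 4\right)^{2} \left(\left(-307\right) \frac{1}{142}\right) = 3 \cdot 12^{2} \left(- \frac{307}{142}\right) = 3 \cdot 144 \left(- \frac{307}{142}\right) = 432 \left(- \frac{307}{142}\right) = - \frac{66312}{71}$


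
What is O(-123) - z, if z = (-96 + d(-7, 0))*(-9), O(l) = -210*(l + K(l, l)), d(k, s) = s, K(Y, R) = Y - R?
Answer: 24966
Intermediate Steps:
O(l) = -210*l (O(l) = -210*(l + (l - l)) = -210*(l + 0) = -210*l)
z = 864 (z = (-96 + 0)*(-9) = -96*(-9) = 864)
O(-123) - z = -210*(-123) - 1*864 = 25830 - 864 = 24966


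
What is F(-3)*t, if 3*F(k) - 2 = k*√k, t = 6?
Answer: 4 - 6*I*√3 ≈ 4.0 - 10.392*I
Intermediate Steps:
F(k) = ⅔ + k^(3/2)/3 (F(k) = ⅔ + (k*√k)/3 = ⅔ + k^(3/2)/3)
F(-3)*t = (⅔ + (-3)^(3/2)/3)*6 = (⅔ + (-3*I*√3)/3)*6 = (⅔ - I*√3)*6 = 4 - 6*I*√3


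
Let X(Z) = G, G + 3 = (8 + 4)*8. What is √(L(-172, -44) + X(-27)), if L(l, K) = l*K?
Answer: √7661 ≈ 87.527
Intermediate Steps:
G = 93 (G = -3 + (8 + 4)*8 = -3 + 12*8 = -3 + 96 = 93)
L(l, K) = K*l
X(Z) = 93
√(L(-172, -44) + X(-27)) = √(-44*(-172) + 93) = √(7568 + 93) = √7661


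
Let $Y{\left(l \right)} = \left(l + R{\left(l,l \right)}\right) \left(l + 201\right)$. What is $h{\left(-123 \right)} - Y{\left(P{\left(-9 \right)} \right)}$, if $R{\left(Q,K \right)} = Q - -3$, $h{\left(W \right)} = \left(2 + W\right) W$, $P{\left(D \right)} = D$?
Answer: $17763$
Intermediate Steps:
$h{\left(W \right)} = W \left(2 + W\right)$
$R{\left(Q,K \right)} = 3 + Q$ ($R{\left(Q,K \right)} = Q + 3 = 3 + Q$)
$Y{\left(l \right)} = \left(3 + 2 l\right) \left(201 + l\right)$ ($Y{\left(l \right)} = \left(l + \left(3 + l\right)\right) \left(l + 201\right) = \left(3 + 2 l\right) \left(201 + l\right)$)
$h{\left(-123 \right)} - Y{\left(P{\left(-9 \right)} \right)} = - 123 \left(2 - 123\right) - \left(603 + 2 \left(-9\right)^{2} + 405 \left(-9\right)\right) = \left(-123\right) \left(-121\right) - \left(603 + 2 \cdot 81 - 3645\right) = 14883 - \left(603 + 162 - 3645\right) = 14883 - -2880 = 14883 + 2880 = 17763$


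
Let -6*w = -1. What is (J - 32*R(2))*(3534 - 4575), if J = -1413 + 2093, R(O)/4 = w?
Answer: -685672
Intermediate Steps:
w = ⅙ (w = -⅙*(-1) = ⅙ ≈ 0.16667)
R(O) = ⅔ (R(O) = 4*(⅙) = ⅔)
J = 680
(J - 32*R(2))*(3534 - 4575) = (680 - 32*⅔)*(3534 - 4575) = (680 - 64/3)*(-1041) = (1976/3)*(-1041) = -685672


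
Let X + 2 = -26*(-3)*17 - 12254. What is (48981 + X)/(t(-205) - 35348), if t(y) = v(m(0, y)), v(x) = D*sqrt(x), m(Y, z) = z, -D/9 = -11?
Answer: -1345026748/1251490309 - 3767049*I*sqrt(205)/1251490309 ≈ -1.0747 - 0.043097*I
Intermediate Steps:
D = 99 (D = -9*(-11) = 99)
X = -10930 (X = -2 + (-26*(-3)*17 - 12254) = -2 + (78*17 - 12254) = -2 + (1326 - 12254) = -2 - 10928 = -10930)
v(x) = 99*sqrt(x)
t(y) = 99*sqrt(y)
(48981 + X)/(t(-205) - 35348) = (48981 - 10930)/(99*sqrt(-205) - 35348) = 38051/(99*(I*sqrt(205)) - 35348) = 38051/(99*I*sqrt(205) - 35348) = 38051/(-35348 + 99*I*sqrt(205))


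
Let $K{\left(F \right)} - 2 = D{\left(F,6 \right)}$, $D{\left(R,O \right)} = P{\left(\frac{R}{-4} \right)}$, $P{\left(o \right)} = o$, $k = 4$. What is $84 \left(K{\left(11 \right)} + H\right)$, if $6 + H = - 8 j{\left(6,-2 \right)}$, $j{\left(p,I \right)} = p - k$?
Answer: $-1911$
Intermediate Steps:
$D{\left(R,O \right)} = - \frac{R}{4}$ ($D{\left(R,O \right)} = \frac{R}{-4} = R \left(- \frac{1}{4}\right) = - \frac{R}{4}$)
$j{\left(p,I \right)} = -4 + p$ ($j{\left(p,I \right)} = p - 4 = -4 + p$)
$K{\left(F \right)} = 2 - \frac{F}{4}$
$H = -22$ ($H = -6 - 8 \left(-4 + 6\right) = -6 - 16 = -22$)
$84 \left(K{\left(11 \right)} + H\right) = 84 \left(\left(2 - \frac{11}{4}\right) - 22\right) = 84 \left(- \frac{3}{4} - 22\right) = 84 \left(- \frac{91}{4}\right) = -1911$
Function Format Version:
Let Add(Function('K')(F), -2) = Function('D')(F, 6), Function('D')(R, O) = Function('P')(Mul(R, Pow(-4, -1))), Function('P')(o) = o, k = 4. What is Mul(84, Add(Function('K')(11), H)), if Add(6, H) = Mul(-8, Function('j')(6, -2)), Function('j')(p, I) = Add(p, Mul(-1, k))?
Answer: -1911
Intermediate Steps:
Function('D')(R, O) = Mul(Rational(-1, 4), R) (Function('D')(R, O) = Mul(R, Pow(-4, -1)) = Mul(R, Rational(-1, 4)) = Mul(Rational(-1, 4), R))
Function('j')(p, I) = Add(-4, p) (Function('j')(p, I) = Add(p, Mul(-1, 4)) = Add(p, -4) = Add(-4, p))
Function('K')(F) = Add(2, Mul(Rational(-1, 4), F))
H = -22 (H = Add(-6, Mul(-8, Add(-4, 6))) = Add(-6, Mul(-8, 2)) = Add(-6, -16) = -22)
Mul(84, Add(Function('K')(11), H)) = Mul(84, Add(Add(2, Mul(Rational(-1, 4), 11)), -22)) = Mul(84, Add(Add(2, Rational(-11, 4)), -22)) = Mul(84, Add(Rational(-3, 4), -22)) = Mul(84, Rational(-91, 4)) = -1911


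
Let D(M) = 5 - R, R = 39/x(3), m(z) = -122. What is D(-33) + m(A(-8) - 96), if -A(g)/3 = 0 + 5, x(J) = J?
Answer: -130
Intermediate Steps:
A(g) = -15 (A(g) = -3*(0 + 5) = -3*5 = -15)
R = 13 (R = 39/3 = 39*(⅓) = 13)
D(M) = -8 (D(M) = 5 - 1*13 = 5 - 13 = -8)
D(-33) + m(A(-8) - 96) = -8 - 122 = -130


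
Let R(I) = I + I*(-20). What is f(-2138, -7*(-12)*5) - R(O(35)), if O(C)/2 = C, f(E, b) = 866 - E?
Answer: 4334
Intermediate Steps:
O(C) = 2*C
R(I) = -19*I (R(I) = I - 20*I = -19*I)
f(-2138, -7*(-12)*5) - R(O(35)) = (866 - 1*(-2138)) - (-19)*2*35 = (866 + 2138) - (-19)*70 = 3004 - 1*(-1330) = 3004 + 1330 = 4334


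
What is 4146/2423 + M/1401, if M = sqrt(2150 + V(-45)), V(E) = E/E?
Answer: 4146/2423 + sqrt(239)/467 ≈ 1.7442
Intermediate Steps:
V(E) = 1
M = 3*sqrt(239) (M = sqrt(2150 + 1) = sqrt(2151) = 3*sqrt(239) ≈ 46.379)
4146/2423 + M/1401 = 4146/2423 + (3*sqrt(239))/1401 = 4146*(1/2423) + (3*sqrt(239))*(1/1401) = 4146/2423 + sqrt(239)/467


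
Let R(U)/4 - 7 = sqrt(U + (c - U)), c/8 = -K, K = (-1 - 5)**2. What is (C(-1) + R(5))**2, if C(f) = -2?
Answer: -3932 + 2496*I*sqrt(2) ≈ -3932.0 + 3529.9*I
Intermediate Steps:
K = 36 (K = (-6)**2 = 36)
c = -288 (c = 8*(-1*36) = 8*(-36) = -288)
R(U) = 28 + 48*I*sqrt(2) (R(U) = 28 + 4*sqrt(U + (-288 - U)) = 28 + 4*sqrt(-288) = 28 + 4*(12*I*sqrt(2)) = 28 + 48*I*sqrt(2))
(C(-1) + R(5))**2 = (-2 + (28 + 48*I*sqrt(2)))**2 = (26 + 48*I*sqrt(2))**2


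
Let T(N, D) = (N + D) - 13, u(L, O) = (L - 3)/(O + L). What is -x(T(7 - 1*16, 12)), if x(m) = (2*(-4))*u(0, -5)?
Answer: 24/5 ≈ 4.8000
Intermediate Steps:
u(L, O) = (-3 + L)/(L + O)
T(N, D) = -13 + D + N (T(N, D) = (D + N) - 13 = -13 + D + N)
x(m) = -24/5 (x(m) = (2*(-4))*((-3 + 0)/(0 - 5)) = -8*(-3)/(-5) = -(-8)*(-3)/5 = -8*3/5 = -24/5)
-x(T(7 - 1*16, 12)) = -1*(-24/5) = 24/5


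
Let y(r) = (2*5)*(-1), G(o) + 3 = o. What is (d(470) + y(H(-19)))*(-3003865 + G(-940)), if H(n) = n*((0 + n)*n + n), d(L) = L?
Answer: -1382211680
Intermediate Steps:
G(o) = -3 + o
H(n) = n*(n + n²) (H(n) = n*(n*n + n) = n*(n² + n) = n*(n + n²))
y(r) = -10 (y(r) = 10*(-1) = -10)
(d(470) + y(H(-19)))*(-3003865 + G(-940)) = (470 - 10)*(-3003865 + (-3 - 940)) = 460*(-3003865 - 943) = 460*(-3004808) = -1382211680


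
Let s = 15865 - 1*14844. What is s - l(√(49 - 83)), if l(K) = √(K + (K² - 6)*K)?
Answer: 1021 + 34^(¼)*√39*(-I)^(5/2) ≈ 1010.3 + 10.663*I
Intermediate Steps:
s = 1021 (s = 15865 - 14844 = 1021)
l(K) = √(K + K*(-6 + K²)) (l(K) = √(K + (-6 + K²)*K) = √(K + K*(-6 + K²)))
s - l(√(49 - 83)) = 1021 - √(√(49 - 83)*(-5 + (√(49 - 83))²)) = 1021 - √(√(-34)*(-5 + (√(-34))²)) = 1021 - √((I*√34)*(-5 + (I*√34)²)) = 1021 - √((I*√34)*(-5 - 34)) = 1021 - √((I*√34)*(-39)) = 1021 - √(-39*I*√34) = 1021 - 34^(¼)*√39*√(-I)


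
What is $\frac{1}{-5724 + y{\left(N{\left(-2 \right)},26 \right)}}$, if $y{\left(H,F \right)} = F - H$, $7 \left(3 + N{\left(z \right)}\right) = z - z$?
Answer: $- \frac{1}{5695} \approx -0.00017559$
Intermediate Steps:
$N{\left(z \right)} = -3$ ($N{\left(z \right)} = -3 + \frac{z - z}{7} = -3 + \frac{1}{7} \cdot 0 = -3 + 0 = -3$)
$\frac{1}{-5724 + y{\left(N{\left(-2 \right)},26 \right)}} = \frac{1}{-5724 + \left(26 - -3\right)} = \frac{1}{-5724 + \left(26 + 3\right)} = \frac{1}{-5724 + 29} = \frac{1}{-5695} = - \frac{1}{5695}$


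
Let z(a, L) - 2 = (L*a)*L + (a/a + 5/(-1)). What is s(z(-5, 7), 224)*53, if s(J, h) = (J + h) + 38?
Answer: 795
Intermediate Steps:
z(a, L) = -2 + a*L² (z(a, L) = 2 + ((L*a)*L + (a/a + 5/(-1))) = 2 + (a*L² + (1 + 5*(-1))) = 2 + (a*L² + (1 - 5)) = 2 + (a*L² - 4) = 2 + (-4 + a*L²) = -2 + a*L²)
s(J, h) = 38 + J + h
s(z(-5, 7), 224)*53 = (38 + (-2 - 5*7²) + 224)*53 = (38 + (-2 - 5*49) + 224)*53 = (38 + (-2 - 245) + 224)*53 = (38 - 247 + 224)*53 = 15*53 = 795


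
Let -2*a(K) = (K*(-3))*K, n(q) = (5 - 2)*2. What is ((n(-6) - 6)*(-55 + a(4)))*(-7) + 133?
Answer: 133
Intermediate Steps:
n(q) = 6 (n(q) = 3*2 = 6)
a(K) = 3*K**2/2 (a(K) = -K*(-3)*K/2 = -(-3*K)*K/2 = -(-3)*K**2/2 = 3*K**2/2)
((n(-6) - 6)*(-55 + a(4)))*(-7) + 133 = ((6 - 6)*(-55 + (3/2)*4**2))*(-7) + 133 = (0*(-55 + (3/2)*16))*(-7) + 133 = (0*(-55 + 24))*(-7) + 133 = (0*(-31))*(-7) + 133 = 0*(-7) + 133 = 0 + 133 = 133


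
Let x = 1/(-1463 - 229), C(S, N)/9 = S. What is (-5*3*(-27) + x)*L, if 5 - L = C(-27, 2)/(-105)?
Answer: 685259/630 ≈ 1087.7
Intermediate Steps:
C(S, N) = 9*S
x = -1/1692 (x = 1/(-1692) = -1/1692 ≈ -0.00059102)
L = 94/35 (L = 5 - 9*(-27)/(-105) = 5 - (-243)*(-1)/105 = 5 - 1*81/35 = 5 - 81/35 = 94/35 ≈ 2.6857)
(-5*3*(-27) + x)*L = (-5*3*(-27) - 1/1692)*(94/35) = (-15*(-27) - 1/1692)*(94/35) = (405 - 1/1692)*(94/35) = (685259/1692)*(94/35) = 685259/630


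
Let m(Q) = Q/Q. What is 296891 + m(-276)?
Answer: 296892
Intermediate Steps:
m(Q) = 1
296891 + m(-276) = 296891 + 1 = 296892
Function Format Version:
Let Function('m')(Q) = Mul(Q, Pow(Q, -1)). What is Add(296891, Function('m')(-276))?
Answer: 296892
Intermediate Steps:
Function('m')(Q) = 1
Add(296891, Function('m')(-276)) = Add(296891, 1) = 296892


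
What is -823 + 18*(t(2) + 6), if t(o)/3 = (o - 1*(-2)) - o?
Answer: -607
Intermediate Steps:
t(o) = 6 (t(o) = 3*((o - 1*(-2)) - o) = 3*((o + 2) - o) = 3*((2 + o) - o) = 3*2 = 6)
-823 + 18*(t(2) + 6) = -823 + 18*(6 + 6) = -823 + 18*12 = -823 + 216 = -607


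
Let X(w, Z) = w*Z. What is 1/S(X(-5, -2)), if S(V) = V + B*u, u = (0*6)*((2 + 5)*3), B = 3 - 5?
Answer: ⅒ ≈ 0.10000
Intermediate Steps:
X(w, Z) = Z*w
B = -2
u = 0 (u = 0*(7*3) = 0*21 = 0)
S(V) = V (S(V) = V - 2*0 = V + 0 = V)
1/S(X(-5, -2)) = 1/(-2*(-5)) = 1/10 = ⅒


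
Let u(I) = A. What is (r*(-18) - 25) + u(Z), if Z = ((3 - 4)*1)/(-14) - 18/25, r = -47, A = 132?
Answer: 953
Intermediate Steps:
Z = -227/350 (Z = -1*1*(-1/14) - 18*1/25 = -1*(-1/14) - 18/25 = 1/14 - 18/25 = -227/350 ≈ -0.64857)
u(I) = 132
(r*(-18) - 25) + u(Z) = (-47*(-18) - 25) + 132 = (846 - 25) + 132 = 821 + 132 = 953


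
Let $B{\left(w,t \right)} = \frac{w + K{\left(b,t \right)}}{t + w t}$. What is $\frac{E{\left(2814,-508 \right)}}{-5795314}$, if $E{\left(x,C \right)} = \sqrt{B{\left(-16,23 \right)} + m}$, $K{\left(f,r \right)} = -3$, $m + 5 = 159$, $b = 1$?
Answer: $- \frac{\sqrt{18336405}}{1999383330} \approx -2.1417 \cdot 10^{-6}$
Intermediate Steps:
$m = 154$ ($m = -5 + 159 = 154$)
$B{\left(w,t \right)} = \frac{-3 + w}{t + t w}$ ($B{\left(w,t \right)} = \frac{w - 3}{t + w t} = \frac{-3 + w}{t + t w}$)
$E{\left(x,C \right)} = \frac{\sqrt{18336405}}{345}$ ($E{\left(x,C \right)} = \sqrt{\frac{-3 - 16}{23 \left(1 - 16\right)} + 154} = \sqrt{\frac{1}{23} \frac{1}{-15} \left(-19\right) + 154} = \sqrt{\frac{1}{23} \left(- \frac{1}{15}\right) \left(-19\right) + 154} = \sqrt{\frac{19}{345} + 154} = \sqrt{\frac{53149}{345}} = \frac{\sqrt{18336405}}{345}$)
$\frac{E{\left(2814,-508 \right)}}{-5795314} = \frac{\frac{1}{345} \sqrt{18336405}}{-5795314} = \frac{\sqrt{18336405}}{345} \left(- \frac{1}{5795314}\right) = - \frac{\sqrt{18336405}}{1999383330}$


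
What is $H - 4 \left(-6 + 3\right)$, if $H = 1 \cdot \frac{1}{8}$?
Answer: $\frac{97}{8} \approx 12.125$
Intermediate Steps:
$H = \frac{1}{8}$ ($H = 1 \cdot \frac{1}{8} = \frac{1}{8} \approx 0.125$)
$H - 4 \left(-6 + 3\right) = \frac{1}{8} - 4 \left(-6 + 3\right) = \frac{1}{8} - -12 = \frac{1}{8} + 12 = \frac{97}{8}$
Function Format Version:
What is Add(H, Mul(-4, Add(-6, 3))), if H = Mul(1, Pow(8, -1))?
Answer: Rational(97, 8) ≈ 12.125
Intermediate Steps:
H = Rational(1, 8) (H = Mul(1, Rational(1, 8)) = Rational(1, 8) ≈ 0.12500)
Add(H, Mul(-4, Add(-6, 3))) = Add(Rational(1, 8), Mul(-4, Add(-6, 3))) = Add(Rational(1, 8), Mul(-4, -3)) = Add(Rational(1, 8), 12) = Rational(97, 8)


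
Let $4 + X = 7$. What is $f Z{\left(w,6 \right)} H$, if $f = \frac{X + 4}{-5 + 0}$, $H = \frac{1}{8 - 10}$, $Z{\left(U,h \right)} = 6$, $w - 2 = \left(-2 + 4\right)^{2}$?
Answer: $\frac{21}{5} \approx 4.2$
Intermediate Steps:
$w = 6$ ($w = 2 + \left(-2 + 4\right)^{2} = 2 + 2^{2} = 2 + 4 = 6$)
$X = 3$ ($X = -4 + 7 = 3$)
$H = - \frac{1}{2}$ ($H = \frac{1}{-2} = - \frac{1}{2} \approx -0.5$)
$f = - \frac{7}{5}$ ($f = \frac{3 + 4}{-5 + 0} = \frac{7}{-5} = 7 \left(- \frac{1}{5}\right) = - \frac{7}{5} \approx -1.4$)
$f Z{\left(w,6 \right)} H = \left(- \frac{7}{5}\right) 6 \left(- \frac{1}{2}\right) = \left(- \frac{42}{5}\right) \left(- \frac{1}{2}\right) = \frac{21}{5}$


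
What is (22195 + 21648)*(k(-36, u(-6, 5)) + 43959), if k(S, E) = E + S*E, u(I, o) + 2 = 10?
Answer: 1915018397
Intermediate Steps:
u(I, o) = 8 (u(I, o) = -2 + 10 = 8)
k(S, E) = E + E*S
(22195 + 21648)*(k(-36, u(-6, 5)) + 43959) = (22195 + 21648)*(8*(1 - 36) + 43959) = 43843*(8*(-35) + 43959) = 43843*(-280 + 43959) = 43843*43679 = 1915018397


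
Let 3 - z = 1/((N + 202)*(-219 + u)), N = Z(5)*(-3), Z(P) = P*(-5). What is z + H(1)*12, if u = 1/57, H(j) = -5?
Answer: -197078241/3457514 ≈ -57.000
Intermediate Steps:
Z(P) = -5*P
u = 1/57 ≈ 0.017544
N = 75 (N = -5*5*(-3) = -25*(-3) = 75)
z = 10372599/3457514 (z = 3 - 1/((75 + 202)*(-219 + 1/57)) = 3 - 1/(277*(-12482/57)) = 3 - 1/(-3457514/57) = 3 - 1*(-57/3457514) = 3 + 57/3457514 = 10372599/3457514 ≈ 3.0000)
z + H(1)*12 = 10372599/3457514 - 5*12 = 10372599/3457514 - 60 = -197078241/3457514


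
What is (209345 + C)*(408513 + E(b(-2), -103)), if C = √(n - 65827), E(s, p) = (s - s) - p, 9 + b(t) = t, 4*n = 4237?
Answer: 85541716520 + 204308*I*√259071 ≈ 8.5542e+10 + 1.0399e+8*I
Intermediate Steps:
n = 4237/4 (n = (¼)*4237 = 4237/4 ≈ 1059.3)
b(t) = -9 + t
E(s, p) = -p (E(s, p) = 0 - p = -p)
C = I*√259071/2 (C = √(4237/4 - 65827) = √(-259071/4) = I*√259071/2 ≈ 254.5*I)
(209345 + C)*(408513 + E(b(-2), -103)) = (209345 + I*√259071/2)*(408513 - 1*(-103)) = (209345 + I*√259071/2)*(408513 + 103) = (209345 + I*√259071/2)*408616 = 85541716520 + 204308*I*√259071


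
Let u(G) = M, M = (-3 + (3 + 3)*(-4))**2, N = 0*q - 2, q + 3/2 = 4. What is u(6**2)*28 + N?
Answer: 20410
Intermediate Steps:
q = 5/2 (q = -3/2 + 4 = 5/2 ≈ 2.5000)
N = -2 (N = 0*(5/2) - 2 = 0 - 2 = -2)
M = 729 (M = (-3 + 6*(-4))**2 = (-3 - 24)**2 = (-27)**2 = 729)
u(G) = 729
u(6**2)*28 + N = 729*28 - 2 = 20412 - 2 = 20410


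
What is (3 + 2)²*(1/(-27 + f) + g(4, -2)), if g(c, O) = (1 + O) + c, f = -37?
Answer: 4775/64 ≈ 74.609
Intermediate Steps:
g(c, O) = 1 + O + c
(3 + 2)²*(1/(-27 + f) + g(4, -2)) = (3 + 2)²*(1/(-27 - 37) + (1 - 2 + 4)) = 5²*(1/(-64) + 3) = 25*(-1/64 + 3) = 25*(191/64) = 4775/64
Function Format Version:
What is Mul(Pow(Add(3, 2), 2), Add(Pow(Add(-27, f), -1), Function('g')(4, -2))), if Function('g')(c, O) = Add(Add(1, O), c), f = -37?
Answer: Rational(4775, 64) ≈ 74.609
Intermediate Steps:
Function('g')(c, O) = Add(1, O, c)
Mul(Pow(Add(3, 2), 2), Add(Pow(Add(-27, f), -1), Function('g')(4, -2))) = Mul(Pow(Add(3, 2), 2), Add(Pow(Add(-27, -37), -1), Add(1, -2, 4))) = Mul(Pow(5, 2), Add(Pow(-64, -1), 3)) = Mul(25, Add(Rational(-1, 64), 3)) = Mul(25, Rational(191, 64)) = Rational(4775, 64)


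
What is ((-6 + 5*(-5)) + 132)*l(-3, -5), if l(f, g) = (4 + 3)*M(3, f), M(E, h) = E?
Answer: 2121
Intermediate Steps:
l(f, g) = 21 (l(f, g) = (4 + 3)*3 = 7*3 = 21)
((-6 + 5*(-5)) + 132)*l(-3, -5) = ((-6 + 5*(-5)) + 132)*21 = ((-6 - 25) + 132)*21 = (-31 + 132)*21 = 101*21 = 2121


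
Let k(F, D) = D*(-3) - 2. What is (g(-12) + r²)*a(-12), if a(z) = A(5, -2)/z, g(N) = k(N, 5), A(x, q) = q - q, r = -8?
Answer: 0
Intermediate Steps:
k(F, D) = -2 - 3*D (k(F, D) = -3*D - 2 = -2 - 3*D)
A(x, q) = 0
g(N) = -17 (g(N) = -2 - 3*5 = -2 - 15 = -17)
a(z) = 0 (a(z) = 0/z = 0)
(g(-12) + r²)*a(-12) = (-17 + (-8)²)*0 = (-17 + 64)*0 = 47*0 = 0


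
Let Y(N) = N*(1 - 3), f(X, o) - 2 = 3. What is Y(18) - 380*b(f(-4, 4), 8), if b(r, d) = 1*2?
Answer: -796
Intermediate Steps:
f(X, o) = 5 (f(X, o) = 2 + 3 = 5)
b(r, d) = 2
Y(N) = -2*N (Y(N) = N*(-2) = -2*N)
Y(18) - 380*b(f(-4, 4), 8) = -2*18 - 380*2 = -36 - 760 = -796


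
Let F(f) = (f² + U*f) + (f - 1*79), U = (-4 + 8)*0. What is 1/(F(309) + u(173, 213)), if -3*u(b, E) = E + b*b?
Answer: 3/256991 ≈ 1.1674e-5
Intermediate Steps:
u(b, E) = -E/3 - b²/3 (u(b, E) = -(E + b*b)/3 = -(E + b²)/3 = -E/3 - b²/3)
U = 0 (U = 4*0 = 0)
F(f) = -79 + f + f² (F(f) = (f² + 0*f) + (f - 1*79) = (f² + 0) + (f - 79) = f² + (-79 + f) = -79 + f + f²)
1/(F(309) + u(173, 213)) = 1/((-79 + 309 + 309²) + (-⅓*213 - ⅓*173²)) = 1/((-79 + 309 + 95481) + (-71 - ⅓*29929)) = 1/(95711 + (-71 - 29929/3)) = 1/(95711 - 30142/3) = 1/(256991/3) = 3/256991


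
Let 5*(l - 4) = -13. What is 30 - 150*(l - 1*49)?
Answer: 7170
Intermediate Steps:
l = 7/5 (l = 4 + (⅕)*(-13) = 4 - 13/5 = 7/5 ≈ 1.4000)
30 - 150*(l - 1*49) = 30 - 150*(7/5 - 1*49) = 30 - 150*(7/5 - 49) = 30 - 150*(-238/5) = 30 + 7140 = 7170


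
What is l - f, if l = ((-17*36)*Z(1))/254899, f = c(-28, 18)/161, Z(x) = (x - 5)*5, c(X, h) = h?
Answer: -2617542/41038739 ≈ -0.063782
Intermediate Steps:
Z(x) = -25 + 5*x (Z(x) = (-5 + x)*5 = -25 + 5*x)
f = 18/161 ≈ 0.11180
l = 12240/254899 (l = ((-17*36)*(-25 + 5*1))/254899 = -612*(-25 + 5)*(1/254899) = -612*(-20)*(1/254899) = 12240*(1/254899) = 12240/254899 ≈ 0.048019)
l - f = 12240/254899 - 1*18/161 = 12240/254899 - 18/161 = -2617542/41038739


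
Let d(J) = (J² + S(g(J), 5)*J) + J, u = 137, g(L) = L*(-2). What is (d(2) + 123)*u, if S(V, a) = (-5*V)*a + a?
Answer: 46443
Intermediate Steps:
g(L) = -2*L
S(V, a) = a - 5*V*a (S(V, a) = -5*V*a + a = a - 5*V*a)
d(J) = J + J² + J*(5 + 50*J) (d(J) = (J² + (5*(1 - (-10)*J))*J) + J = (J² + (5*(1 + 10*J))*J) + J = (J² + (5 + 50*J)*J) + J = (J² + J*(5 + 50*J)) + J = J + J² + J*(5 + 50*J))
(d(2) + 123)*u = (3*2*(2 + 17*2) + 123)*137 = (3*2*(2 + 34) + 123)*137 = (3*2*36 + 123)*137 = (216 + 123)*137 = 339*137 = 46443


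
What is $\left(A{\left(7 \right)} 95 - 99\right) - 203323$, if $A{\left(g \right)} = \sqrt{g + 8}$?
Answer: $-203422 + 95 \sqrt{15} \approx -2.0305 \cdot 10^{5}$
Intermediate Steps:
$A{\left(g \right)} = \sqrt{8 + g}$
$\left(A{\left(7 \right)} 95 - 99\right) - 203323 = \left(\sqrt{8 + 7} \cdot 95 - 99\right) - 203323 = \left(\sqrt{15} \cdot 95 - 99\right) - 203323 = \left(95 \sqrt{15} - 99\right) - 203323 = \left(-99 + 95 \sqrt{15}\right) - 203323 = -203422 + 95 \sqrt{15}$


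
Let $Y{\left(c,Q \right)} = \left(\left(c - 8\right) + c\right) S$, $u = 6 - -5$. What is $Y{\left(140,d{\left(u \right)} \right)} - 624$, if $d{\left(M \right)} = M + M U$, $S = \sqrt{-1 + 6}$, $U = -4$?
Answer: $-624 + 272 \sqrt{5} \approx -15.79$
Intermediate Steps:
$S = \sqrt{5} \approx 2.2361$
$u = 11$ ($u = 6 + 5 = 11$)
$d{\left(M \right)} = - 3 M$ ($d{\left(M \right)} = M + M \left(-4\right) = M - 4 M = - 3 M$)
$Y{\left(c,Q \right)} = \sqrt{5} \left(-8 + 2 c\right)$ ($Y{\left(c,Q \right)} = \left(\left(c - 8\right) + c\right) \sqrt{5} = \left(\left(-8 + c\right) + c\right) \sqrt{5} = \left(-8 + 2 c\right) \sqrt{5} = \sqrt{5} \left(-8 + 2 c\right)$)
$Y{\left(140,d{\left(u \right)} \right)} - 624 = 2 \sqrt{5} \left(-4 + 140\right) - 624 = 2 \sqrt{5} \cdot 136 - 624 = 272 \sqrt{5} - 624 = -624 + 272 \sqrt{5}$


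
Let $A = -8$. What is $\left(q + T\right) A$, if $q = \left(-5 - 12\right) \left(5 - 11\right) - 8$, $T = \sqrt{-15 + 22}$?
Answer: $-752 - 8 \sqrt{7} \approx -773.17$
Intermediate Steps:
$T = \sqrt{7} \approx 2.6458$
$q = 94$ ($q = \left(-17\right) \left(-6\right) - 8 = 102 - 8 = 94$)
$\left(q + T\right) A = \left(94 + \sqrt{7}\right) \left(-8\right) = -752 - 8 \sqrt{7}$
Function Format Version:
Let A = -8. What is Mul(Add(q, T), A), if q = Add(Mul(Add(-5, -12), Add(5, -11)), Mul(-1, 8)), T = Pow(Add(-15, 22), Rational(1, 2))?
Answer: Add(-752, Mul(-8, Pow(7, Rational(1, 2)))) ≈ -773.17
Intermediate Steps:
T = Pow(7, Rational(1, 2)) ≈ 2.6458
q = 94 (q = Add(Mul(-17, -6), -8) = Add(102, -8) = 94)
Mul(Add(q, T), A) = Mul(Add(94, Pow(7, Rational(1, 2))), -8) = Add(-752, Mul(-8, Pow(7, Rational(1, 2))))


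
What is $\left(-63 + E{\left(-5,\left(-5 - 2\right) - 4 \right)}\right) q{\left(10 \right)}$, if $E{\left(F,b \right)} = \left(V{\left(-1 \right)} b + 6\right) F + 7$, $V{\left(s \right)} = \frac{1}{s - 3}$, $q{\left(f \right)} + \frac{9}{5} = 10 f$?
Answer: $- \frac{195909}{20} \approx -9795.5$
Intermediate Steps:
$q{\left(f \right)} = - \frac{9}{5} + 10 f$
$V{\left(s \right)} = \frac{1}{-3 + s}$
$E{\left(F,b \right)} = 7 + F \left(6 - \frac{b}{4}\right)$ ($E{\left(F,b \right)} = \left(\frac{b}{-3 - 1} + 6\right) F + 7 = \left(\frac{b}{-4} + 6\right) F + 7 = \left(- \frac{b}{4} + 6\right) F + 7 = \left(6 - \frac{b}{4}\right) F + 7 = F \left(6 - \frac{b}{4}\right) + 7 = 7 + F \left(6 - \frac{b}{4}\right)$)
$\left(-63 + E{\left(-5,\left(-5 - 2\right) - 4 \right)}\right) q{\left(10 \right)} = \left(-63 + \left(7 + 6 \left(-5\right) - - \frac{5 \left(\left(-5 - 2\right) - 4\right)}{4}\right)\right) \left(- \frac{9}{5} + 10 \cdot 10\right) = \left(-63 - \left(23 - \frac{5 \left(-7 - 4\right)}{4}\right)\right) \left(- \frac{9}{5} + 100\right) = \left(-63 - \left(23 + \frac{55}{4}\right)\right) \frac{491}{5} = \left(-63 - \frac{147}{4}\right) \frac{491}{5} = \left(- \frac{399}{4}\right) \frac{491}{5} = - \frac{195909}{20}$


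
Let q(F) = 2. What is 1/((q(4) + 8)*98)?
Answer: 1/980 ≈ 0.0010204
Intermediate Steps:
1/((q(4) + 8)*98) = 1/((2 + 8)*98) = 1/(10*98) = 1/980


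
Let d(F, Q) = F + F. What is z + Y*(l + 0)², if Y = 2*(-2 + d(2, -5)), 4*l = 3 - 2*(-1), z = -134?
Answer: -511/4 ≈ -127.75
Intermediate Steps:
l = 5/4 (l = (3 - 2*(-1))/4 = (3 + 2)/4 = (¼)*5 = 5/4 ≈ 1.2500)
d(F, Q) = 2*F
Y = 4 (Y = 2*(-2 + 2*2) = 2*(-2 + 4) = 2*2 = 4)
z + Y*(l + 0)² = -134 + 4*(5/4 + 0)² = -134 + 4*(5/4)² = -134 + 4*(25/16) = -134 + 25/4 = -511/4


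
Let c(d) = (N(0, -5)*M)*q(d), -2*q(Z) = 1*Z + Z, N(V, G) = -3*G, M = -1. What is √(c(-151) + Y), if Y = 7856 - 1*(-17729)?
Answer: 2*√5830 ≈ 152.71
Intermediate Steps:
q(Z) = -Z (q(Z) = -(1*Z + Z)/2 = -(Z + Z)/2 = -Z)
Y = 25585 (Y = 7856 + 17729 = 25585)
c(d) = 15*d (c(d) = (-3*(-5)*(-1))*(-d) = (15*(-1))*(-d) = -(-15)*d = 15*d)
√(c(-151) + Y) = √(15*(-151) + 25585) = √(-2265 + 25585) = √23320 = 2*√5830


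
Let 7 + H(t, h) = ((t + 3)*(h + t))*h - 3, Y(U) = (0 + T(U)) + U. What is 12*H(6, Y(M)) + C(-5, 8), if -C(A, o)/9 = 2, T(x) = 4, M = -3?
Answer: 618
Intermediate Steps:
C(A, o) = -18 (C(A, o) = -9*2 = -18)
Y(U) = 4 + U (Y(U) = (0 + 4) + U = 4 + U)
H(t, h) = -10 + h*(3 + t)*(h + t) (H(t, h) = -7 + (((t + 3)*(h + t))*h - 3) = -7 + (((3 + t)*(h + t))*h - 3) = -7 + (h*(3 + t)*(h + t) - 3) = -7 + (-3 + h*(3 + t)*(h + t)) = -10 + h*(3 + t)*(h + t))
12*H(6, Y(M)) + C(-5, 8) = 12*(-10 + 3*(4 - 3)² + (4 - 3)*6² + 6*(4 - 3)² + 3*(4 - 3)*6) - 18 = 12*(-10 + 3*1² + 1*36 + 6*1² + 3*1*6) - 18 = 12*(-10 + 3*1 + 36 + 6*1 + 18) - 18 = 12*(-10 + 3 + 36 + 6 + 18) - 18 = 12*53 - 18 = 636 - 18 = 618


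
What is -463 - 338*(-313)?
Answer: 105331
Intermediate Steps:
-463 - 338*(-313) = -463 + 105794 = 105331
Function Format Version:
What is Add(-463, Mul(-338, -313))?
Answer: 105331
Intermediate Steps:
Add(-463, Mul(-338, -313)) = Add(-463, 105794) = 105331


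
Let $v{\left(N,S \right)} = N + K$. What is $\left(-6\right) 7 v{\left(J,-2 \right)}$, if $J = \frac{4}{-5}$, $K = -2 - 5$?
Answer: $\frac{1638}{5} \approx 327.6$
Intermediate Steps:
$K = -7$
$J = - \frac{4}{5}$ ($J = 4 \left(- \frac{1}{5}\right) = - \frac{4}{5} \approx -0.8$)
$v{\left(N,S \right)} = -7 + N$ ($v{\left(N,S \right)} = N - 7 = -7 + N$)
$\left(-6\right) 7 v{\left(J,-2 \right)} = \left(-6\right) 7 \left(-7 - \frac{4}{5}\right) = \left(-42\right) \left(- \frac{39}{5}\right) = \frac{1638}{5}$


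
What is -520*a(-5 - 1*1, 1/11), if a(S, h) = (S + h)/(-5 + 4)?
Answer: -33800/11 ≈ -3072.7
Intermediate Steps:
a(S, h) = -S - h (a(S, h) = (S + h)/(-1) = (S + h)*(-1) = -S - h)
-520*a(-5 - 1*1, 1/11) = -520*(-(-5 - 1*1) - 1/11) = -520*(-(-5 - 1) - 1*1/11) = -520*(-1*(-6) - 1/11) = -520*(6 - 1/11) = -520*65/11 = -33800/11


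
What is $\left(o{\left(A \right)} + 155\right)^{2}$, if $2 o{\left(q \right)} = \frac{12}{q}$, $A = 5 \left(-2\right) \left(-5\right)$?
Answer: $\frac{15038884}{625} \approx 24062.0$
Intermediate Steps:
$A = 50$ ($A = \left(-10\right) \left(-5\right) = 50$)
$o{\left(q \right)} = \frac{6}{q}$ ($o{\left(q \right)} = \frac{12 \frac{1}{q}}{2} = \frac{6}{q}$)
$\left(o{\left(A \right)} + 155\right)^{2} = \left(\frac{6}{50} + 155\right)^{2} = \left(6 \cdot \frac{1}{50} + 155\right)^{2} = \left(\frac{3}{25} + 155\right)^{2} = \left(\frac{3878}{25}\right)^{2} = \frac{15038884}{625}$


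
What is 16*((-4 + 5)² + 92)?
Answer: 1488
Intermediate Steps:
16*((-4 + 5)² + 92) = 16*(1² + 92) = 16*(1 + 92) = 16*93 = 1488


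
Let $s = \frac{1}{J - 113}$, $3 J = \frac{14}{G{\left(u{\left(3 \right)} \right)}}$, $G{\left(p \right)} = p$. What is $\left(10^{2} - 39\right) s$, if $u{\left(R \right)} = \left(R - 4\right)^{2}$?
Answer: $- \frac{183}{325} \approx -0.56308$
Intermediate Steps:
$u{\left(R \right)} = \left(-4 + R\right)^{2}$
$J = \frac{14}{3}$ ($J = \frac{14 \frac{1}{\left(-4 + 3\right)^{2}}}{3} = \frac{14 \frac{1}{\left(-1\right)^{2}}}{3} = \frac{14 \cdot 1^{-1}}{3} = \frac{14 \cdot 1}{3} = \frac{1}{3} \cdot 14 = \frac{14}{3} \approx 4.6667$)
$s = - \frac{3}{325}$ ($s = \frac{1}{\frac{14}{3} - 113} = \frac{1}{- \frac{325}{3}} = - \frac{3}{325} \approx -0.0092308$)
$\left(10^{2} - 39\right) s = \left(10^{2} - 39\right) \left(- \frac{3}{325}\right) = \left(100 - 39\right) \left(- \frac{3}{325}\right) = 61 \left(- \frac{3}{325}\right) = - \frac{183}{325}$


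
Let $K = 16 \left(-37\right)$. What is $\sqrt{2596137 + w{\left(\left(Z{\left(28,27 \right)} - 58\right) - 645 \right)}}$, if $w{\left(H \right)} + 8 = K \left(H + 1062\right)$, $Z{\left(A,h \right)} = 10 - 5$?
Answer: $\sqrt{2380641} \approx 1542.9$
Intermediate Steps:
$Z{\left(A,h \right)} = 5$ ($Z{\left(A,h \right)} = 10 - 5 = 5$)
$K = -592$
$w{\left(H \right)} = -628712 - 592 H$ ($w{\left(H \right)} = -8 - 592 \left(H + 1062\right) = -8 - 592 \left(1062 + H\right) = -8 - \left(628704 + 592 H\right) = -628712 - 592 H$)
$\sqrt{2596137 + w{\left(\left(Z{\left(28,27 \right)} - 58\right) - 645 \right)}} = \sqrt{2596137 - \left(628712 + 592 \left(\left(5 - 58\right) - 645\right)\right)} = \sqrt{2596137 - \left(628712 + 592 \left(-53 - 645\right)\right)} = \sqrt{2596137 - 215496} = \sqrt{2380641}$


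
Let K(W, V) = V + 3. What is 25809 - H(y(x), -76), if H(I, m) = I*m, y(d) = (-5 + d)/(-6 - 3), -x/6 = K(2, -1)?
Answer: 233573/9 ≈ 25953.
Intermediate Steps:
K(W, V) = 3 + V
x = -12 (x = -6*(3 - 1) = -6*2 = -12)
y(d) = 5/9 - d/9 (y(d) = (-5 + d)/(-9) = (-5 + d)*(-⅑) = 5/9 - d/9)
25809 - H(y(x), -76) = 25809 - (5/9 - ⅑*(-12))*(-76) = 25809 - (5/9 + 4/3)*(-76) = 25809 - 17*(-76)/9 = 25809 - 1*(-1292/9) = 25809 + 1292/9 = 233573/9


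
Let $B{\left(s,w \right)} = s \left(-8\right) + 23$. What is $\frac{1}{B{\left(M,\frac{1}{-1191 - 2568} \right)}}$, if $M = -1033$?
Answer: $\frac{1}{8287} \approx 0.00012067$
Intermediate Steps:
$B{\left(s,w \right)} = 23 - 8 s$ ($B{\left(s,w \right)} = - 8 s + 23 = 23 - 8 s$)
$\frac{1}{B{\left(M,\frac{1}{-1191 - 2568} \right)}} = \frac{1}{23 - -8264} = \frac{1}{23 + 8264} = \frac{1}{8287}$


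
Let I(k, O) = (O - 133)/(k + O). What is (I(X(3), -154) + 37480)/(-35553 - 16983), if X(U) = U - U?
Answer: -274867/385264 ≈ -0.71345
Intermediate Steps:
X(U) = 0
I(k, O) = (-133 + O)/(O + k)
(I(X(3), -154) + 37480)/(-35553 - 16983) = ((-133 - 154)/(-154 + 0) + 37480)/(-35553 - 16983) = (-287/(-154) + 37480)/(-52536) = (-1/154*(-287) + 37480)*(-1/52536) = (41/22 + 37480)*(-1/52536) = (824601/22)*(-1/52536) = -274867/385264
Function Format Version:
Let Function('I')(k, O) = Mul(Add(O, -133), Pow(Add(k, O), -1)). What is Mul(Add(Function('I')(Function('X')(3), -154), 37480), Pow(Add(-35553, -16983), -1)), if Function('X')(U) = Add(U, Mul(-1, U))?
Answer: Rational(-274867, 385264) ≈ -0.71345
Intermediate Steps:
Function('X')(U) = 0
Function('I')(k, O) = Mul(Pow(Add(O, k), -1), Add(-133, O)) (Function('I')(k, O) = Mul(Add(-133, O), Pow(Add(O, k), -1)) = Mul(Pow(Add(O, k), -1), Add(-133, O)))
Mul(Add(Function('I')(Function('X')(3), -154), 37480), Pow(Add(-35553, -16983), -1)) = Mul(Add(Mul(Pow(Add(-154, 0), -1), Add(-133, -154)), 37480), Pow(Add(-35553, -16983), -1)) = Mul(Add(Mul(Pow(-154, -1), -287), 37480), Pow(-52536, -1)) = Mul(Add(Mul(Rational(-1, 154), -287), 37480), Rational(-1, 52536)) = Mul(Add(Rational(41, 22), 37480), Rational(-1, 52536)) = Mul(Rational(824601, 22), Rational(-1, 52536)) = Rational(-274867, 385264)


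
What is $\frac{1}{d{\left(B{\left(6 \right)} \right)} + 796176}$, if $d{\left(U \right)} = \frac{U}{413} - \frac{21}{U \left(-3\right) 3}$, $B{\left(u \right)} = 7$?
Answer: $\frac{177}{140923214} \approx 1.256 \cdot 10^{-6}$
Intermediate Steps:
$d{\left(U \right)} = \frac{U}{413} + \frac{7}{3 U}$ ($d{\left(U \right)} = U \frac{1}{413} - \frac{21}{- 3 U 3} = \frac{U}{413} - \frac{21}{\left(-9\right) U} = \frac{U}{413} - 21 \left(- \frac{1}{9 U}\right) = \frac{U}{413} + \frac{7}{3 U}$)
$\frac{1}{d{\left(B{\left(6 \right)} \right)} + 796176} = \frac{1}{\left(\frac{1}{413} \cdot 7 + \frac{7}{3 \cdot 7}\right) + 796176} = \frac{1}{\left(\frac{1}{59} + \frac{7}{3} \cdot \frac{1}{7}\right) + 796176} = \frac{1}{\left(\frac{1}{59} + \frac{1}{3}\right) + 796176} = \frac{1}{\frac{62}{177} + 796176} = \frac{1}{\frac{140923214}{177}} = \frac{177}{140923214}$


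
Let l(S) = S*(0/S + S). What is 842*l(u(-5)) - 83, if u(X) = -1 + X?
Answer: 30229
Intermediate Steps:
l(S) = S² (l(S) = S*(0 + S) = S*S = S²)
842*l(u(-5)) - 83 = 842*(-1 - 5)² - 83 = 842*(-6)² - 83 = 842*36 - 83 = 30312 - 83 = 30229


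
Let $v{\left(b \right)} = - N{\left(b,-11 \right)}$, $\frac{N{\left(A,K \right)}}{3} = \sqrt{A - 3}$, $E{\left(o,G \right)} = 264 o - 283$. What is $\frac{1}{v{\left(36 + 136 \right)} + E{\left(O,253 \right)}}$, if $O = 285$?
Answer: $\frac{1}{74918} \approx 1.3348 \cdot 10^{-5}$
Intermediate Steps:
$E{\left(o,G \right)} = -283 + 264 o$
$N{\left(A,K \right)} = 3 \sqrt{-3 + A}$ ($N{\left(A,K \right)} = 3 \sqrt{A - 3} = 3 \sqrt{-3 + A}$)
$v{\left(b \right)} = - 3 \sqrt{-3 + b}$
$\frac{1}{v{\left(36 + 136 \right)} + E{\left(O,253 \right)}} = \frac{1}{- 3 \sqrt{-3 + \left(36 + 136\right)} + \left(-283 + 264 \cdot 285\right)} = \frac{1}{- 3 \sqrt{-3 + 172} + \left(-283 + 75240\right)} = \frac{1}{- 3 \sqrt{169} + 74957} = \frac{1}{\left(-3\right) 13 + 74957} = \frac{1}{-39 + 74957} = \frac{1}{74918}$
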